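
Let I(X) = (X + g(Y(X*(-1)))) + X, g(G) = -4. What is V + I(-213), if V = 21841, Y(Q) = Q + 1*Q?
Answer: 21411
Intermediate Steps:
Y(Q) = 2*Q (Y(Q) = Q + Q = 2*Q)
I(X) = -4 + 2*X (I(X) = (X - 4) + X = (-4 + X) + X = -4 + 2*X)
V + I(-213) = 21841 + (-4 + 2*(-213)) = 21841 + (-4 - 426) = 21841 - 430 = 21411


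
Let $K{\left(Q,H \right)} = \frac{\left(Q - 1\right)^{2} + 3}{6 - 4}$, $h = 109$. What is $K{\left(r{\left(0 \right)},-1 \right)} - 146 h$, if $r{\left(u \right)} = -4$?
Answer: $-15900$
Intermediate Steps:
$K{\left(Q,H \right)} = \frac{3}{2} + \frac{\left(-1 + Q\right)^{2}}{2}$ ($K{\left(Q,H \right)} = \frac{\left(-1 + Q\right)^{2} + 3}{2} = \left(3 + \left(-1 + Q\right)^{2}\right) \frac{1}{2} = \frac{3}{2} + \frac{\left(-1 + Q\right)^{2}}{2}$)
$K{\left(r{\left(0 \right)},-1 \right)} - 146 h = \left(\frac{3}{2} + \frac{\left(-1 - 4\right)^{2}}{2}\right) - 15914 = \left(\frac{3}{2} + \frac{\left(-5\right)^{2}}{2}\right) - 15914 = \left(\frac{3}{2} + \frac{1}{2} \cdot 25\right) - 15914 = \left(\frac{3}{2} + \frac{25}{2}\right) - 15914 = 14 - 15914 = -15900$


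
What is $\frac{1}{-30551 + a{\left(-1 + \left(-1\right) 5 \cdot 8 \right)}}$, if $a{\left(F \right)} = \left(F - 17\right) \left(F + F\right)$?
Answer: $- \frac{1}{25795} \approx -3.8767 \cdot 10^{-5}$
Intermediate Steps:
$a{\left(F \right)} = 2 F \left(-17 + F\right)$ ($a{\left(F \right)} = \left(-17 + F\right) 2 F = 2 F \left(-17 + F\right)$)
$\frac{1}{-30551 + a{\left(-1 + \left(-1\right) 5 \cdot 8 \right)}} = \frac{1}{-30551 + 2 \left(-1 + \left(-1\right) 5 \cdot 8\right) \left(-17 + \left(-1 + \left(-1\right) 5 \cdot 8\right)\right)} = \frac{1}{-30551 + 2 \left(-1 - 40\right) \left(-17 - 41\right)} = \frac{1}{-30551 + 2 \left(-41\right) \left(-17 - 41\right)} = \frac{1}{-30551 + 2 \left(-41\right) \left(-58\right)} = \frac{1}{-30551 + 4756} = \frac{1}{-25795} = - \frac{1}{25795}$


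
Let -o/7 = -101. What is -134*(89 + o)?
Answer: -106664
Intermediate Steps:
o = 707 (o = -7*(-101) = 707)
-134*(89 + o) = -134*(89 + 707) = -134*796 = -106664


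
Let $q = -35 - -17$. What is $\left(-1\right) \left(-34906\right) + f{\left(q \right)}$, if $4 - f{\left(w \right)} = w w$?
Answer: $34586$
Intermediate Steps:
$q = -18$ ($q = -35 + 17 = -18$)
$f{\left(w \right)} = 4 - w^{2}$ ($f{\left(w \right)} = 4 - w w = 4 - w^{2}$)
$\left(-1\right) \left(-34906\right) + f{\left(q \right)} = \left(-1\right) \left(-34906\right) + \left(4 - \left(-18\right)^{2}\right) = 34906 + \left(4 - 324\right) = 34906 - 320 = 34586$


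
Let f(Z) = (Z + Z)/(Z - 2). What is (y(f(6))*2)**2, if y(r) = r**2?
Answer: 324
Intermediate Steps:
f(Z) = 2*Z/(-2 + Z) (f(Z) = (2*Z)/(-2 + Z) = 2*Z/(-2 + Z))
(y(f(6))*2)**2 = ((2*6/(-2 + 6))**2*2)**2 = ((2*6/4)**2*2)**2 = ((2*6*(1/4))**2*2)**2 = (3**2*2)**2 = (9*2)**2 = 18**2 = 324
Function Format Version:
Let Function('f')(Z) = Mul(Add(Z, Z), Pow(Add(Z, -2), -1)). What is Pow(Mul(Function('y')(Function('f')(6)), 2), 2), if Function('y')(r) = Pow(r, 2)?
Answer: 324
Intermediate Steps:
Function('f')(Z) = Mul(2, Z, Pow(Add(-2, Z), -1)) (Function('f')(Z) = Mul(Mul(2, Z), Pow(Add(-2, Z), -1)) = Mul(2, Z, Pow(Add(-2, Z), -1)))
Pow(Mul(Function('y')(Function('f')(6)), 2), 2) = Pow(Mul(Pow(Mul(2, 6, Pow(Add(-2, 6), -1)), 2), 2), 2) = Pow(Mul(Pow(Mul(2, 6, Pow(4, -1)), 2), 2), 2) = Pow(Mul(Pow(Mul(2, 6, Rational(1, 4)), 2), 2), 2) = Pow(Mul(Pow(3, 2), 2), 2) = Pow(Mul(9, 2), 2) = Pow(18, 2) = 324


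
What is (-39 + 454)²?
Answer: 172225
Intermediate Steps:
(-39 + 454)² = 415² = 172225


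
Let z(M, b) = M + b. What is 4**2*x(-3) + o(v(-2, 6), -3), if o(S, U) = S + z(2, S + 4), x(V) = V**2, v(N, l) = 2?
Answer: 154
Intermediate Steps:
o(S, U) = 6 + 2*S (o(S, U) = S + (2 + (S + 4)) = S + (2 + (4 + S)) = S + (6 + S) = 6 + 2*S)
4**2*x(-3) + o(v(-2, 6), -3) = 4**2*(-3)**2 + (6 + 2*2) = 16*9 + (6 + 4) = 144 + 10 = 154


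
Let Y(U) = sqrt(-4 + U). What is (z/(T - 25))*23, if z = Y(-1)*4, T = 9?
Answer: -23*I*sqrt(5)/4 ≈ -12.857*I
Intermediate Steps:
z = 4*I*sqrt(5) (z = sqrt(-4 - 1)*4 = sqrt(-5)*4 = (I*sqrt(5))*4 = 4*I*sqrt(5) ≈ 8.9443*I)
(z/(T - 25))*23 = ((4*I*sqrt(5))/(9 - 25))*23 = ((4*I*sqrt(5))/(-16))*23 = -I*sqrt(5)/4*23 = -23*I*sqrt(5)/4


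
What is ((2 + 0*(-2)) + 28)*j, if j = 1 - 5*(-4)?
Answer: 630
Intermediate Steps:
j = 21 (j = 1 + 20 = 21)
((2 + 0*(-2)) + 28)*j = ((2 + 0*(-2)) + 28)*21 = ((2 + 0) + 28)*21 = (2 + 28)*21 = 30*21 = 630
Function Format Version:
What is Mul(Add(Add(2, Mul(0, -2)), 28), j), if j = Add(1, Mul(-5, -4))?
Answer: 630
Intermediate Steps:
j = 21 (j = Add(1, 20) = 21)
Mul(Add(Add(2, Mul(0, -2)), 28), j) = Mul(Add(Add(2, Mul(0, -2)), 28), 21) = Mul(Add(Add(2, 0), 28), 21) = Mul(Add(2, 28), 21) = Mul(30, 21) = 630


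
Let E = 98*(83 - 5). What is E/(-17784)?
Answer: -49/114 ≈ -0.42982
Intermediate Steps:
E = 7644 (E = 98*78 = 7644)
E/(-17784) = 7644/(-17784) = 7644*(-1/17784) = -49/114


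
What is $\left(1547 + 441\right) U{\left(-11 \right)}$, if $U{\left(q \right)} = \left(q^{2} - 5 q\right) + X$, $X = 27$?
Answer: $403564$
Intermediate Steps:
$U{\left(q \right)} = 27 + q^{2} - 5 q$ ($U{\left(q \right)} = \left(q^{2} - 5 q\right) + 27 = 27 + q^{2} - 5 q$)
$\left(1547 + 441\right) U{\left(-11 \right)} = \left(1547 + 441\right) \left(27 + \left(-11\right)^{2} - -55\right) = 1988 \left(27 + 121 + 55\right) = 1988 \cdot 203 = 403564$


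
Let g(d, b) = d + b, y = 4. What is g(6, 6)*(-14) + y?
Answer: -164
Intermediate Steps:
g(d, b) = b + d
g(6, 6)*(-14) + y = (6 + 6)*(-14) + 4 = 12*(-14) + 4 = -168 + 4 = -164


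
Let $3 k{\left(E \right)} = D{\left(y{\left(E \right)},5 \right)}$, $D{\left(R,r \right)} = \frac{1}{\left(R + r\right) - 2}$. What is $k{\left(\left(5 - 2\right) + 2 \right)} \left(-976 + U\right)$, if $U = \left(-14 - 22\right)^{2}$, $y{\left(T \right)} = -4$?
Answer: $- \frac{320}{3} \approx -106.67$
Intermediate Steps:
$D{\left(R,r \right)} = \frac{1}{-2 + R + r}$
$k{\left(E \right)} = - \frac{1}{3}$ ($k{\left(E \right)} = \frac{1}{3 \left(-2 - 4 + 5\right)} = \frac{1}{3 \left(-1\right)} = \frac{1}{3} \left(-1\right) = - \frac{1}{3}$)
$U = 1296$ ($U = \left(-36\right)^{2} = 1296$)
$k{\left(\left(5 - 2\right) + 2 \right)} \left(-976 + U\right) = - \frac{-976 + 1296}{3} = \left(- \frac{1}{3}\right) 320 = - \frac{320}{3}$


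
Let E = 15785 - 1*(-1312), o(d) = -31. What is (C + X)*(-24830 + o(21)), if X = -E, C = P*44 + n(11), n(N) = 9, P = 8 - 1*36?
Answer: 455453520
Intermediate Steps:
P = -28 (P = 8 - 36 = -28)
E = 17097 (E = 15785 + 1312 = 17097)
C = -1223 (C = -28*44 + 9 = -1232 + 9 = -1223)
X = -17097 (X = -1*17097 = -17097)
(C + X)*(-24830 + o(21)) = (-1223 - 17097)*(-24830 - 31) = -18320*(-24861) = 455453520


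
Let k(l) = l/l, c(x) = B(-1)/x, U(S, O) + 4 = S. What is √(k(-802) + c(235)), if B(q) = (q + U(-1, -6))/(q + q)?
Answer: √55930/235 ≈ 1.0064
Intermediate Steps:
U(S, O) = -4 + S
B(q) = (-5 + q)/(2*q) (B(q) = (q + (-4 - 1))/(q + q) = (q - 5)/((2*q)) = (-5 + q)*(1/(2*q)) = (-5 + q)/(2*q))
c(x) = 3/x (c(x) = ((½)*(-5 - 1)/(-1))/x = ((½)*(-1)*(-6))/x = 3/x)
k(l) = 1
√(k(-802) + c(235)) = √(1 + 3/235) = √(238/235) = √55930/235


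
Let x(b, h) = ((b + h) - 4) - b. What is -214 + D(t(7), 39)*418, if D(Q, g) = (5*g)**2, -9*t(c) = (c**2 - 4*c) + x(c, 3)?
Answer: 15894236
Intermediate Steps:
x(b, h) = -4 + h (x(b, h) = (-4 + b + h) - b = -4 + h)
t(c) = 1/9 - c**2/9 + 4*c/9 (t(c) = -((c**2 - 4*c) + (-4 + 3))/9 = -((c**2 - 4*c) - 1)/9 = -(-1 + c**2 - 4*c)/9 = 1/9 - c**2/9 + 4*c/9)
D(Q, g) = 25*g**2
-214 + D(t(7), 39)*418 = -214 + (25*39**2)*418 = -214 + (25*1521)*418 = -214 + 38025*418 = -214 + 15894450 = 15894236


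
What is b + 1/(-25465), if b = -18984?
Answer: -483427561/25465 ≈ -18984.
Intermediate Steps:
b + 1/(-25465) = -18984 + 1/(-25465) = -18984 - 1/25465 = -483427561/25465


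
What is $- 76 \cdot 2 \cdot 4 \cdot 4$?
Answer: $-2432$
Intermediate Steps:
$- 76 \cdot 2 \cdot 4 \cdot 4 = - 76 \cdot 8 \cdot 4 = \left(-76\right) 32 = -2432$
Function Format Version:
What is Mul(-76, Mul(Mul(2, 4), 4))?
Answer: -2432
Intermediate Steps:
Mul(-76, Mul(Mul(2, 4), 4)) = Mul(-76, Mul(8, 4)) = Mul(-76, 32) = -2432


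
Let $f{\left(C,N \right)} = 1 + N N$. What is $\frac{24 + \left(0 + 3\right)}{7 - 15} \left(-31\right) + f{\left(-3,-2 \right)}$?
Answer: $\frac{877}{8} \approx 109.63$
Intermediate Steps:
$f{\left(C,N \right)} = 1 + N^{2}$
$\frac{24 + \left(0 + 3\right)}{7 - 15} \left(-31\right) + f{\left(-3,-2 \right)} = \frac{24 + \left(0 + 3\right)}{7 - 15} \left(-31\right) + \left(1 + \left(-2\right)^{2}\right) = \frac{24 + 3}{7 - 15} \left(-31\right) + \left(1 + 4\right) = \frac{27}{7 - 15} \left(-31\right) + 5 = \frac{27}{-8} \left(-31\right) + 5 = 27 \left(- \frac{1}{8}\right) \left(-31\right) + 5 = \left(- \frac{27}{8}\right) \left(-31\right) + 5 = \frac{837}{8} + 5 = \frac{877}{8}$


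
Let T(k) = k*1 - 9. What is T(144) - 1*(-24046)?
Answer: 24181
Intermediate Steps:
T(k) = -9 + k (T(k) = k - 9 = -9 + k)
T(144) - 1*(-24046) = (-9 + 144) - 1*(-24046) = 135 + 24046 = 24181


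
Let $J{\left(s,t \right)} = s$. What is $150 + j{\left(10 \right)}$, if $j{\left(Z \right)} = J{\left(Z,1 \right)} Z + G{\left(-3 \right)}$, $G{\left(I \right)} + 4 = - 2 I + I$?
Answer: $249$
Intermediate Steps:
$G{\left(I \right)} = -4 - I$ ($G{\left(I \right)} = -4 + \left(- 2 I + I\right) = -4 - I$)
$j{\left(Z \right)} = -1 + Z^{2}$ ($j{\left(Z \right)} = Z Z - 1 = Z^{2} + \left(-4 + 3\right) = Z^{2} - 1 = -1 + Z^{2}$)
$150 + j{\left(10 \right)} = 150 - \left(1 - 10^{2}\right) = 150 + \left(-1 + 100\right) = 150 + 99 = 249$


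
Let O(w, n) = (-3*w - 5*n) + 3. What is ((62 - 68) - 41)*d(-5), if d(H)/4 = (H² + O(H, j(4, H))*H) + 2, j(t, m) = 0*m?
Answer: 11844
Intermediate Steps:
j(t, m) = 0
O(w, n) = 3 - 5*n - 3*w (O(w, n) = (-5*n - 3*w) + 3 = 3 - 5*n - 3*w)
d(H) = 8 + 4*H² + 4*H*(3 - 3*H) (d(H) = 4*((H² + (3 - 5*0 - 3*H)*H) + 2) = 4*((H² + (3 + 0 - 3*H)*H) + 2) = 4*((H² + (3 - 3*H)*H) + 2) = 4*((H² + H*(3 - 3*H)) + 2) = 4*(2 + H² + H*(3 - 3*H)) = 8 + 4*H² + 4*H*(3 - 3*H))
((62 - 68) - 41)*d(-5) = ((62 - 68) - 41)*(8 - 8*(-5)² + 12*(-5)) = (-6 - 41)*(8 - 8*25 - 60) = -47*(8 - 200 - 60) = -47*(-252) = 11844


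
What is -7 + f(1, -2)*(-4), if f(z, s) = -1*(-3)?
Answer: -19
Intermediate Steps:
f(z, s) = 3
-7 + f(1, -2)*(-4) = -7 + 3*(-4) = -7 - 12 = -19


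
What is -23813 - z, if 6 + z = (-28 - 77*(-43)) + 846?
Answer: -27936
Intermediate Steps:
z = 4123 (z = -6 + ((-28 - 77*(-43)) + 846) = -6 + ((-28 + 3311) + 846) = -6 + (3283 + 846) = -6 + 4129 = 4123)
-23813 - z = -23813 - 1*4123 = -23813 - 4123 = -27936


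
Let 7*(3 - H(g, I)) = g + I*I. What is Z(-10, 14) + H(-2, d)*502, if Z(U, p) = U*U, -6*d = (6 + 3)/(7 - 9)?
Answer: 95709/56 ≈ 1709.1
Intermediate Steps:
d = ¾ (d = -(6 + 3)/(6*(7 - 9)) = -3/(2*(-2)) = -3*(-1)/(2*2) = -⅙*(-9/2) = ¾ ≈ 0.75000)
Z(U, p) = U²
H(g, I) = 3 - g/7 - I²/7 (H(g, I) = 3 - (g + I*I)/7 = 3 - (g + I²)/7 = 3 + (-g/7 - I²/7) = 3 - g/7 - I²/7)
Z(-10, 14) + H(-2, d)*502 = (-10)² + (3 - ⅐*(-2) - (¾)²/7)*502 = 100 + (3 + 2/7 - ⅐*9/16)*502 = 100 + (3 + 2/7 - 9/112)*502 = 100 + (359/112)*502 = 100 + 90109/56 = 95709/56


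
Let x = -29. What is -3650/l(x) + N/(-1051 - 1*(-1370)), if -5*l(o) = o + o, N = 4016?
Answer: -96359/319 ≈ -302.07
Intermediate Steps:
l(o) = -2*o/5 (l(o) = -(o + o)/5 = -2*o/5)
-3650/l(x) + N/(-1051 - 1*(-1370)) = -3650/((-2/5*(-29))) + 4016/(-1051 - 1*(-1370)) = -3650/58/5 + 4016/(-1051 + 1370) = -3650*5/58 + 4016/319 = -9125/29 + 4016*(1/319) = -9125/29 + 4016/319 = -96359/319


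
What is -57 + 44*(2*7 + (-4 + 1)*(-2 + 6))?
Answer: 31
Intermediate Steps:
-57 + 44*(2*7 + (-4 + 1)*(-2 + 6)) = -57 + 44*(14 - 3*4) = -57 + 44*(14 - 12) = -57 + 44*2 = -57 + 88 = 31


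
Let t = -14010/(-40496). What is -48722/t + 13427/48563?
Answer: -47908425112393/340183815 ≈ -1.4083e+5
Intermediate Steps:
t = 7005/20248 (t = -14010*(-1/40496) = 7005/20248 ≈ 0.34596)
-48722/t + 13427/48563 = -48722/7005/20248 + 13427/48563 = -48722*20248/7005 + 13427*(1/48563) = -986523056/7005 + 13427/48563 = -47908425112393/340183815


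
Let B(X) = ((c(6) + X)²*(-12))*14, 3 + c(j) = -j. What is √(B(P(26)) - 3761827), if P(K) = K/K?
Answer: I*√3772579 ≈ 1942.3*I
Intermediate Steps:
P(K) = 1
c(j) = -3 - j
B(X) = -168*(-9 + X)² (B(X) = (((-3 - 1*6) + X)²*(-12))*14 = (((-3 - 6) + X)²*(-12))*14 = ((-9 + X)²*(-12))*14 = -12*(-9 + X)²*14 = -168*(-9 + X)²)
√(B(P(26)) - 3761827) = √(-168*(-9 + 1)² - 3761827) = √(-168*(-8)² - 3761827) = √(-168*64 - 3761827) = √(-10752 - 3761827) = √(-3772579) = I*√3772579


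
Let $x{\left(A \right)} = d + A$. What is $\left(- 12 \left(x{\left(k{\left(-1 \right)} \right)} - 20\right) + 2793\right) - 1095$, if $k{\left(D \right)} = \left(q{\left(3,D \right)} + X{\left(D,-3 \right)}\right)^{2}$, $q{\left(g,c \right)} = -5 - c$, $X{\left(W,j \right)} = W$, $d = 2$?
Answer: $1614$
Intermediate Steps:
$k{\left(D \right)} = 25$ ($k{\left(D \right)} = \left(\left(-5 - D\right) + D\right)^{2} = \left(-5\right)^{2} = 25$)
$x{\left(A \right)} = 2 + A$
$\left(- 12 \left(x{\left(k{\left(-1 \right)} \right)} - 20\right) + 2793\right) - 1095 = \left(- 12 \left(\left(2 + 25\right) - 20\right) + 2793\right) - 1095 = \left(- 12 \left(27 - 20\right) + 2793\right) - 1095 = \left(\left(-12\right) 7 + 2793\right) - 1095 = \left(-84 + 2793\right) - 1095 = 2709 - 1095 = 1614$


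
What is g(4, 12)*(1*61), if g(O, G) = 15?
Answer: 915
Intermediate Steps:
g(4, 12)*(1*61) = 15*(1*61) = 15*61 = 915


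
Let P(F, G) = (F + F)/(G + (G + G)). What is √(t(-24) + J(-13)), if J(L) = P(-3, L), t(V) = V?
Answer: I*√4030/13 ≈ 4.8833*I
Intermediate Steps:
P(F, G) = 2*F/(3*G) (P(F, G) = (2*F)/(G + 2*G) = (2*F)/((3*G)) = (2*F)*(1/(3*G)) = 2*F/(3*G))
J(L) = -2/L (J(L) = (⅔)*(-3)/L = -2/L)
√(t(-24) + J(-13)) = √(-24 - 2/(-13)) = √(-24 - 2*(-1/13)) = √(-24 + 2/13) = √(-310/13) = I*√4030/13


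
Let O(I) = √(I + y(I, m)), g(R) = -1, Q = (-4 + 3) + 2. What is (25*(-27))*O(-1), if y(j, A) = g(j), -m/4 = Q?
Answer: -675*I*√2 ≈ -954.59*I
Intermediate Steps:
Q = 1 (Q = -1 + 2 = 1)
m = -4 (m = -4*1 = -4)
y(j, A) = -1
O(I) = √(-1 + I) (O(I) = √(I - 1) = √(-1 + I))
(25*(-27))*O(-1) = (25*(-27))*√(-1 - 1) = -675*I*√2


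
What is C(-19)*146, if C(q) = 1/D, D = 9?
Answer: 146/9 ≈ 16.222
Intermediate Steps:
C(q) = ⅑ (C(q) = 1/9 = ⅑)
C(-19)*146 = (⅑)*146 = 146/9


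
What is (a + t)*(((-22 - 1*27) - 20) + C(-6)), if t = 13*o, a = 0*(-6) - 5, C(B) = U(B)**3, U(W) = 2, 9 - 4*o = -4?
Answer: -9089/4 ≈ -2272.3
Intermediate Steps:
o = 13/4 (o = 9/4 - 1/4*(-4) = 9/4 + 1 = 13/4 ≈ 3.2500)
C(B) = 8 (C(B) = 2**3 = 8)
a = -5 (a = 0 - 5 = -5)
t = 169/4 (t = 13*(13/4) = 169/4 ≈ 42.250)
(a + t)*(((-22 - 1*27) - 20) + C(-6)) = (-5 + 169/4)*(((-22 - 1*27) - 20) + 8) = 149*(((-22 - 27) - 20) + 8)/4 = 149*((-49 - 20) + 8)/4 = 149*(-69 + 8)/4 = (149/4)*(-61) = -9089/4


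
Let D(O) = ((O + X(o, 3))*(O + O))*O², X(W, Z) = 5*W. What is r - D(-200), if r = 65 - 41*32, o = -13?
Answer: -4240001247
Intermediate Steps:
r = -1247 (r = 65 - 1312 = -1247)
D(O) = 2*O³*(-65 + O) (D(O) = ((O + 5*(-13))*(O + O))*O² = ((O - 65)*(2*O))*O² = ((-65 + O)*(2*O))*O² = (2*O*(-65 + O))*O² = 2*O³*(-65 + O))
r - D(-200) = -1247 - 2*(-200)³*(-65 - 200) = -1247 - 2*(-8000000)*(-265) = -1247 - 1*4240000000 = -1247 - 4240000000 = -4240001247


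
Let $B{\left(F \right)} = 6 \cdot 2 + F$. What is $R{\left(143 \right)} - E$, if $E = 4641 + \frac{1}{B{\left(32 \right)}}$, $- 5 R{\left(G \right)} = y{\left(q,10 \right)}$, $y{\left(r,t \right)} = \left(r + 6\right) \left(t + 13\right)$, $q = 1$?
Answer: $- \frac{1028109}{220} \approx -4673.2$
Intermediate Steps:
$y{\left(r,t \right)} = \left(6 + r\right) \left(13 + t\right)$
$B{\left(F \right)} = 12 + F$
$R{\left(G \right)} = - \frac{161}{5}$ ($R{\left(G \right)} = - \frac{78 + 6 \cdot 10 + 13 \cdot 1 + 1 \cdot 10}{5} = - \frac{78 + 60 + 13 + 10}{5} = \left(- \frac{1}{5}\right) 161 = - \frac{161}{5}$)
$E = \frac{204205}{44}$ ($E = 4641 + \frac{1}{12 + 32} = 4641 + \frac{1}{44} = \frac{204205}{44} \approx 4641.0$)
$R{\left(143 \right)} - E = - \frac{161}{5} - \frac{204205}{44} = - \frac{1028109}{220}$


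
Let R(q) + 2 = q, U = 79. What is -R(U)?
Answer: -77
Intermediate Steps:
R(q) = -2 + q
-R(U) = -(-2 + 79) = -1*77 = -77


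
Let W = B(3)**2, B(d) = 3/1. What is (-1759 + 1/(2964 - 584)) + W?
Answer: -4164999/2380 ≈ -1750.0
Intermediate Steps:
B(d) = 3 (B(d) = 3*1 = 3)
W = 9 (W = 3**2 = 9)
(-1759 + 1/(2964 - 584)) + W = (-1759 + 1/(2964 - 584)) + 9 = (-1759 + 1/2380) + 9 = -4186419/2380 + 9 = -4164999/2380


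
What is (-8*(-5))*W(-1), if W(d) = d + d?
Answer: -80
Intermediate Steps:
W(d) = 2*d
(-8*(-5))*W(-1) = (-8*(-5))*(2*(-1)) = 40*(-2) = -80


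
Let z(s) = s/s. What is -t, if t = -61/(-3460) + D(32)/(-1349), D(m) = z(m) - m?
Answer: -189549/4667540 ≈ -0.040610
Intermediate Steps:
z(s) = 1
D(m) = 1 - m
t = 189549/4667540 (t = -61/(-3460) + (1 - 1*32)/(-1349) = -61*(-1/3460) + (1 - 32)*(-1/1349) = 61/3460 - 31*(-1/1349) = 61/3460 + 31/1349 = 189549/4667540 ≈ 0.040610)
-t = -1*189549/4667540 = -189549/4667540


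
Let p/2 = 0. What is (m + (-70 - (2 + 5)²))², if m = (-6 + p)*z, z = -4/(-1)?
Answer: 20449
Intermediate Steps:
p = 0 (p = 2*0 = 0)
z = 4 (z = -4*(-1) = 4)
m = -24 (m = (-6 + 0)*4 = -6*4 = -24)
(m + (-70 - (2 + 5)²))² = (-24 + (-70 - (2 + 5)²))² = (-24 + (-70 - 1*7²))² = (-24 + (-70 - 1*49))² = (-24 + (-70 - 49))² = (-24 - 119)² = (-143)² = 20449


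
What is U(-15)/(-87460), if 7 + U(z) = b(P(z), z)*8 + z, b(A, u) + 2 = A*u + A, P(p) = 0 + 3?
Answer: 187/43730 ≈ 0.0042762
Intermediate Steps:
P(p) = 3
b(A, u) = -2 + A + A*u (b(A, u) = -2 + (A*u + A) = -2 + (A + A*u) = -2 + A + A*u)
U(z) = 1 + 25*z (U(z) = -7 + ((-2 + 3 + 3*z)*8 + z) = -7 + ((1 + 3*z)*8 + z) = -7 + ((8 + 24*z) + z) = -7 + (8 + 25*z) = 1 + 25*z)
U(-15)/(-87460) = (1 + 25*(-15))/(-87460) = (1 - 375)*(-1/87460) = -374*(-1/87460) = 187/43730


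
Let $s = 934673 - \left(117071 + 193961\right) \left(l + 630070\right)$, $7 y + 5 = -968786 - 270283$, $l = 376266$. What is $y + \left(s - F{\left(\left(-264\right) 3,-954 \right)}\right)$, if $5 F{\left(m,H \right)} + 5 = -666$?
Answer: $- \frac{10955067933438}{35} \approx -3.13 \cdot 10^{11}$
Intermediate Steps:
$F{\left(m,H \right)} = - \frac{671}{5}$ ($F{\left(m,H \right)} = -1 + \frac{1}{5} \left(-666\right) = -1 - \frac{666}{5} = - \frac{671}{5}$)
$y = - \frac{1239074}{7}$ ($y = - \frac{5}{7} + \frac{-968786 - 270283}{7} = - \frac{5}{7} + \frac{1}{7} \left(-1239069\right) = - \frac{5}{7} - \frac{1239069}{7} = - \frac{1239074}{7} \approx -1.7701 \cdot 10^{5}$)
$s = -313001764079$ ($s = 934673 - \left(117071 + 193961\right) \left(376266 + 630070\right) = 934673 - 311032 \cdot 1006336 = 934673 - 313002698752 = -313001764079$)
$y + \left(s - F{\left(\left(-264\right) 3,-954 \right)}\right) = - \frac{1239074}{7} - \frac{1565008819724}{5} = - \frac{10955067933438}{35}$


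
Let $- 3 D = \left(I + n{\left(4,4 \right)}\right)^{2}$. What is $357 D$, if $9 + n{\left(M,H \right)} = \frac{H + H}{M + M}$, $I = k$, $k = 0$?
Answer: $-7616$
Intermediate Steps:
$I = 0$
$n{\left(M,H \right)} = -9 + \frac{H}{M}$ ($n{\left(M,H \right)} = -9 + \frac{H + H}{M + M} = -9 + \frac{2 H}{2 M} = -9 + 2 H \frac{1}{2 M} = -9 + \frac{H}{M}$)
$D = - \frac{64}{3}$ ($D = - \frac{\left(0 - \left(9 - \frac{4}{4}\right)\right)^{2}}{3} = - \frac{\left(0 + \left(-9 + 4 \cdot \frac{1}{4}\right)\right)^{2}}{3} = - \frac{\left(0 + \left(-9 + 1\right)\right)^{2}}{3} = - \frac{\left(0 - 8\right)^{2}}{3} = - \frac{\left(-8\right)^{2}}{3} = \left(- \frac{1}{3}\right) 64 = - \frac{64}{3} \approx -21.333$)
$357 D = 357 \left(- \frac{64}{3}\right) = -7616$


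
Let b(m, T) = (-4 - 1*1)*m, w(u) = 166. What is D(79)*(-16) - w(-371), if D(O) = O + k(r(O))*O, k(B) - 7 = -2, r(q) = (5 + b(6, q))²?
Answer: -7750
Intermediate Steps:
b(m, T) = -5*m (b(m, T) = (-4 - 1)*m = -5*m)
r(q) = 625 (r(q) = (5 - 5*6)² = (5 - 30)² = (-25)² = 625)
k(B) = 5 (k(B) = 7 - 2 = 5)
D(O) = 6*O (D(O) = O + 5*O = 6*O)
D(79)*(-16) - w(-371) = (6*79)*(-16) - 1*166 = 474*(-16) - 166 = -7584 - 166 = -7750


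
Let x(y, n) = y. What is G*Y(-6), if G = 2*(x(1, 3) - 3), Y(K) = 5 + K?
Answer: 4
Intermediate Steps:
G = -4 (G = 2*(1 - 3) = 2*(-2) = -4)
G*Y(-6) = -4*(5 - 6) = -4*(-1) = 4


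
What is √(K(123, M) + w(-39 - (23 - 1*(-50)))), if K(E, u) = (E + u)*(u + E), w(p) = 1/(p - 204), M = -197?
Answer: √136702785/158 ≈ 74.000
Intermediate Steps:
w(p) = 1/(-204 + p)
K(E, u) = (E + u)² (K(E, u) = (E + u)*(E + u) = (E + u)²)
√(K(123, M) + w(-39 - (23 - 1*(-50)))) = √((123 - 197)² + 1/(-204 + (-39 - (23 - 1*(-50))))) = √((-74)² + 1/(-204 + (-39 - (23 + 50)))) = √(5476 + 1/(-204 + (-39 - 1*73))) = √(5476 + 1/(-204 + (-39 - 73))) = √(5476 + 1/(-204 - 112)) = √(5476 + 1/(-316)) = √(5476 - 1/316) = √(1730415/316) = √136702785/158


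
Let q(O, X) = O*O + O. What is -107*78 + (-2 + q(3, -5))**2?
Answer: -8246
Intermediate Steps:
q(O, X) = O + O**2 (q(O, X) = O**2 + O = O + O**2)
-107*78 + (-2 + q(3, -5))**2 = -107*78 + (-2 + 3*(1 + 3))**2 = -8346 + (-2 + 3*4)**2 = -8346 + (-2 + 12)**2 = -8346 + 10**2 = -8346 + 100 = -8246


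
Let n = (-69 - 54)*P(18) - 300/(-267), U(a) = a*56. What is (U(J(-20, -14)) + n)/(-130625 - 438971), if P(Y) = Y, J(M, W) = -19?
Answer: 145821/25347022 ≈ 0.0057530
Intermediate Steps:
U(a) = 56*a
n = -196946/89 (n = (-69 - 54)*18 - 300/(-267) = -123*18 - 300*(-1/267) = -2214 + 100/89 = -196946/89 ≈ -2212.9)
(U(J(-20, -14)) + n)/(-130625 - 438971) = (56*(-19) - 196946/89)/(-130625 - 438971) = (-1064 - 196946/89)/(-569596) = -291642/89*(-1/569596) = 145821/25347022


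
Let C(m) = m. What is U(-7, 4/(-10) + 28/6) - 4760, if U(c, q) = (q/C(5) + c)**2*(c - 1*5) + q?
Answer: -9767084/1875 ≈ -5209.1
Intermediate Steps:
U(c, q) = q + (c + q/5)**2*(-5 + c) (U(c, q) = (q/5 + c)**2*(c - 1*5) + q = (q*(1/5) + c)**2*(c - 5) + q = (q/5 + c)**2*(-5 + c) + q = (c + q/5)**2*(-5 + c) + q = q + (c + q/5)**2*(-5 + c))
U(-7, 4/(-10) + 28/6) - 4760 = ((4/(-10) + 28/6) - ((4/(-10) + 28/6) + 5*(-7))**2/5 + (1/25)*(-7)*((4/(-10) + 28/6) + 5*(-7))**2) - 4760 = ((4*(-1/10) + 28*(1/6)) - ((4*(-1/10) + 28*(1/6)) - 35)**2/5 + (1/25)*(-7)*((4*(-1/10) + 28*(1/6)) - 35)**2) - 4760 = ((-2/5 + 14/3) - ((-2/5 + 14/3) - 35)**2/5 + (1/25)*(-7)*((-2/5 + 14/3) - 35)**2) - 4760 = (64/15 - (64/15 - 35)**2/5 + (1/25)*(-7)*(64/15 - 35)**2) - 4760 = (64/15 - (-461/15)**2/5 + (1/25)*(-7)*(-461/15)**2) - 4760 = (64/15 - 1/5*212521/225 + (1/25)*(-7)*(212521/225)) - 4760 = (64/15 - 212521/1125 - 1487647/5625) - 4760 = -842084/1875 - 4760 = -9767084/1875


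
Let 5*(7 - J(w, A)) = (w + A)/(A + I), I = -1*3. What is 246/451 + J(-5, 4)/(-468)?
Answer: 379/715 ≈ 0.53007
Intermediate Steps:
I = -3
J(w, A) = 7 - (A + w)/(5*(-3 + A)) (J(w, A) = 7 - (w + A)/(5*(A - 3)) = 7 - (A + w)/(5*(-3 + A)))
246/451 + J(-5, 4)/(-468) = 246/451 + ((-105 - 1*(-5) + 34*4)/(5*(-3 + 4)))/(-468) = 246*(1/451) + ((⅕)*(-105 + 5 + 136)/1)*(-1/468) = 6/11 + ((⅕)*1*36)*(-1/468) = 6/11 + (36/5)*(-1/468) = 6/11 - 1/65 = 379/715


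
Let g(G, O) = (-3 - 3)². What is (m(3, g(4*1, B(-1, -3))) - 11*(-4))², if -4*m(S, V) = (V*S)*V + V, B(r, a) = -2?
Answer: 877969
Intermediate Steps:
g(G, O) = 36 (g(G, O) = (-6)² = 36)
m(S, V) = -V/4 - S*V²/4 (m(S, V) = -((V*S)*V + V)/4 = -((S*V)*V + V)/4 = -(S*V² + V)/4 = -(V + S*V²)/4 = -V/4 - S*V²/4)
(m(3, g(4*1, B(-1, -3))) - 11*(-4))² = (-¼*36*(1 + 3*36) - 11*(-4))² = (-¼*36*(1 + 108) + 44)² = (-¼*36*109 + 44)² = (-981 + 44)² = (-937)² = 877969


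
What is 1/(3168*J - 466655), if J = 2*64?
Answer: -1/61151 ≈ -1.6353e-5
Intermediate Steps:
J = 128
1/(3168*J - 466655) = 1/(3168*128 - 466655) = 1/(405504 - 466655) = 1/(-61151) = -1/61151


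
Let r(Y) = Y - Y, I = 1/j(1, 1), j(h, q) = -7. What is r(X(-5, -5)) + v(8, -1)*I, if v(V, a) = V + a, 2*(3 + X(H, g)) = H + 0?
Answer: -1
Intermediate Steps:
X(H, g) = -3 + H/2 (X(H, g) = -3 + (H + 0)/2 = -3 + H/2)
I = -1/7 (I = 1/(-7) = -1/7 ≈ -0.14286)
r(Y) = 0
r(X(-5, -5)) + v(8, -1)*I = 0 + (8 - 1)*(-1/7) = 0 + 7*(-1/7) = 0 - 1 = -1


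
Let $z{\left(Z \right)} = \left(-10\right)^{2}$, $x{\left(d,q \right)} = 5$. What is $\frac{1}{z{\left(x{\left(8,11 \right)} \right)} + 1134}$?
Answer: $\frac{1}{1234} \approx 0.00081037$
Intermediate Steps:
$z{\left(Z \right)} = 100$
$\frac{1}{z{\left(x{\left(8,11 \right)} \right)} + 1134} = \frac{1}{100 + 1134} = \frac{1}{1234}$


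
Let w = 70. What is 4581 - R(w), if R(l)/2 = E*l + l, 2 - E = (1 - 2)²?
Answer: 4301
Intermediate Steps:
E = 1 (E = 2 - (1 - 2)² = 2 - 1*(-1)² = 2 - 1*1 = 2 - 1 = 1)
R(l) = 4*l (R(l) = 2*(1*l + l) = 2*(l + l) = 2*(2*l) = 4*l)
4581 - R(w) = 4581 - 4*70 = 4581 - 1*280 = 4581 - 280 = 4301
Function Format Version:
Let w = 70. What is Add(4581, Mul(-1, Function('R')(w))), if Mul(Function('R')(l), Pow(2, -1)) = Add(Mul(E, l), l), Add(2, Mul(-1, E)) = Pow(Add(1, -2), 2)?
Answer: 4301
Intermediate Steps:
E = 1 (E = Add(2, Mul(-1, Pow(Add(1, -2), 2))) = Add(2, Mul(-1, Pow(-1, 2))) = Add(2, Mul(-1, 1)) = Add(2, -1) = 1)
Function('R')(l) = Mul(4, l) (Function('R')(l) = Mul(2, Add(Mul(1, l), l)) = Mul(2, Add(l, l)) = Mul(2, Mul(2, l)) = Mul(4, l))
Add(4581, Mul(-1, Function('R')(w))) = Add(4581, Mul(-1, Mul(4, 70))) = Add(4581, Mul(-1, 280)) = Add(4581, -280) = 4301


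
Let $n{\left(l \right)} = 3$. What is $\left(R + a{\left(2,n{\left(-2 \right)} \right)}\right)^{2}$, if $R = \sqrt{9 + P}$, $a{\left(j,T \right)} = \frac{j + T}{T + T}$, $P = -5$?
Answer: $\frac{289}{36} \approx 8.0278$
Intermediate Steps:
$a{\left(j,T \right)} = \frac{T + j}{2 T}$
$R = 2$ ($R = \sqrt{9 - 5} = \sqrt{4} = 2$)
$\left(R + a{\left(2,n{\left(-2 \right)} \right)}\right)^{2} = \left(2 + \frac{3 + 2}{2 \cdot 3}\right)^{2} = \left(2 + \frac{1}{2} \cdot \frac{1}{3} \cdot 5\right)^{2} = \left(2 + \frac{5}{6}\right)^{2} = \left(\frac{17}{6}\right)^{2} = \frac{289}{36}$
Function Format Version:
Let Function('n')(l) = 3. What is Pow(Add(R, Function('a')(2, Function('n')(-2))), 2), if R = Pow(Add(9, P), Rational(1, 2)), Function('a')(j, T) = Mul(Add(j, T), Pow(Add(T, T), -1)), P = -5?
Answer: Rational(289, 36) ≈ 8.0278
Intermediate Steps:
Function('a')(j, T) = Mul(Rational(1, 2), Pow(T, -1), Add(T, j)) (Function('a')(j, T) = Mul(Add(T, j), Pow(Mul(2, T), -1)) = Mul(Add(T, j), Mul(Rational(1, 2), Pow(T, -1))) = Mul(Rational(1, 2), Pow(T, -1), Add(T, j)))
R = 2 (R = Pow(Add(9, -5), Rational(1, 2)) = Pow(4, Rational(1, 2)) = 2)
Pow(Add(R, Function('a')(2, Function('n')(-2))), 2) = Pow(Add(2, Mul(Rational(1, 2), Pow(3, -1), Add(3, 2))), 2) = Pow(Add(2, Mul(Rational(1, 2), Rational(1, 3), 5)), 2) = Pow(Add(2, Rational(5, 6)), 2) = Pow(Rational(17, 6), 2) = Rational(289, 36)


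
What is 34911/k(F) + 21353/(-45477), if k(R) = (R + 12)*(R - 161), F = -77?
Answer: 7713599/4316130 ≈ 1.7872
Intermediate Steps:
k(R) = (-161 + R)*(12 + R) (k(R) = (12 + R)*(-161 + R) = (-161 + R)*(12 + R))
34911/k(F) + 21353/(-45477) = 34911/(-1932 + (-77)² - 149*(-77)) + 21353/(-45477) = 34911/(-1932 + 5929 + 11473) + 21353*(-1/45477) = 34911/15470 - 131/279 = 7713599/4316130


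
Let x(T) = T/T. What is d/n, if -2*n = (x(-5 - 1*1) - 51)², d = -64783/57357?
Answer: 64783/71696250 ≈ 0.00090358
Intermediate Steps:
d = -64783/57357 (d = -64783*1/57357 = -64783/57357 ≈ -1.1295)
x(T) = 1
n = -1250 (n = -(1 - 51)²/2 = -½*(-50)² = -½*2500 = -1250)
d/n = -64783/57357/(-1250) = -64783/57357*(-1/1250) = 64783/71696250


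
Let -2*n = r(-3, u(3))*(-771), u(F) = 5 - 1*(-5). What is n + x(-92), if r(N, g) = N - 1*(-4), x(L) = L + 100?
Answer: 787/2 ≈ 393.50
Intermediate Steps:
u(F) = 10 (u(F) = 5 + 5 = 10)
x(L) = 100 + L
r(N, g) = 4 + N (r(N, g) = N + 4 = 4 + N)
n = 771/2 (n = -(4 - 3)*(-771)/2 = -(-771)/2 = -½*(-771) = 771/2 ≈ 385.50)
n + x(-92) = 771/2 + (100 - 92) = 771/2 + 8 = 787/2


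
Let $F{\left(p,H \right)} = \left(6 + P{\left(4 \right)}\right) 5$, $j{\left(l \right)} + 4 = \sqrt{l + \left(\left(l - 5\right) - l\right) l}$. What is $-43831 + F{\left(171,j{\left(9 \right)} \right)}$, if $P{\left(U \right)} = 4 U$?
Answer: $-43721$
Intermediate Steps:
$j{\left(l \right)} = -4 + 2 \sqrt{- l}$ ($j{\left(l \right)} = -4 + \sqrt{l + \left(\left(l - 5\right) - l\right) l} = -4 + \sqrt{l + \left(\left(-5 + l\right) - l\right) l} = -4 + \sqrt{l - 5 l} = -4 + \sqrt{- 4 l} = -4 + 2 \sqrt{- l}$)
$F{\left(p,H \right)} = 110$ ($F{\left(p,H \right)} = \left(6 + 4 \cdot 4\right) 5 = \left(6 + 16\right) 5 = 22 \cdot 5 = 110$)
$-43831 + F{\left(171,j{\left(9 \right)} \right)} = -43831 + 110 = -43721$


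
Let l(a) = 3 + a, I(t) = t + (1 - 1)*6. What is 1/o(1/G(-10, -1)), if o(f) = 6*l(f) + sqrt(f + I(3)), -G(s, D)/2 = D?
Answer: 6/125 - sqrt(14)/875 ≈ 0.043724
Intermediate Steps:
G(s, D) = -2*D
I(t) = t (I(t) = t + 0*6 = t + 0 = t)
o(f) = 18 + sqrt(3 + f) + 6*f (o(f) = 6*(3 + f) + sqrt(f + 3) = (18 + 6*f) + sqrt(3 + f) = 18 + sqrt(3 + f) + 6*f)
1/o(1/G(-10, -1)) = 1/(18 + sqrt(3 + 1/(-2*(-1))) + 6/((-2*(-1)))) = 1/(18 + sqrt(3 + 1/2) + 6/2) = 1/(18 + sqrt(3 + 1/2) + 6*(1/2)) = 1/(18 + sqrt(7/2) + 3) = 1/(18 + sqrt(14)/2 + 3) = 1/(21 + sqrt(14)/2)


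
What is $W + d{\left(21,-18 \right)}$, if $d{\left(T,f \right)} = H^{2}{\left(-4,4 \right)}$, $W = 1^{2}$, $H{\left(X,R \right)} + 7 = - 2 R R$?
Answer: $1522$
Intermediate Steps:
$H{\left(X,R \right)} = -7 - 2 R^{2}$ ($H{\left(X,R \right)} = -7 + - 2 R R = -7 - 2 R^{2}$)
$W = 1$
$d{\left(T,f \right)} = 1521$ ($d{\left(T,f \right)} = \left(-7 - 2 \cdot 4^{2}\right)^{2} = \left(-7 - 32\right)^{2} = \left(-39\right)^{2} = 1521$)
$W + d{\left(21,-18 \right)} = 1 + 1521 = 1522$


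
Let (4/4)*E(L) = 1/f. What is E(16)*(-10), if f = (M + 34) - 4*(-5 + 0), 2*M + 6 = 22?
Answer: -5/31 ≈ -0.16129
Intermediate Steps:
M = 8 (M = -3 + (1/2)*22 = -3 + 11 = 8)
f = 62 (f = (8 + 34) - 4*(-5 + 0) = 42 - 4*(-5) = 42 + 20 = 62)
E(L) = 1/62
E(16)*(-10) = (1/62)*(-10) = -5/31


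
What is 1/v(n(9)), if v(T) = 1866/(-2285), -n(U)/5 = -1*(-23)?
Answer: -2285/1866 ≈ -1.2245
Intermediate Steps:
n(U) = -115 (n(U) = -(-5)*(-23) = -5*23 = -115)
v(T) = -1866/2285 (v(T) = 1866*(-1/2285) = -1866/2285)
1/v(n(9)) = 1/(-1866/2285) = -2285/1866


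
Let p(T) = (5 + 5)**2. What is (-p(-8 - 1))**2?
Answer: 10000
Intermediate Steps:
p(T) = 100 (p(T) = 10**2 = 100)
(-p(-8 - 1))**2 = (-1*100)**2 = (-100)**2 = 10000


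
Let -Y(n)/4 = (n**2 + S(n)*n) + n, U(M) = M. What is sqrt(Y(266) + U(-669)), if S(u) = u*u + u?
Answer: I*sqrt(75852165) ≈ 8709.3*I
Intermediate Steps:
S(u) = u + u**2 (S(u) = u**2 + u = u + u**2)
Y(n) = -4*n - 4*n**2 - 4*n**2*(1 + n) (Y(n) = -4*((n**2 + (n*(1 + n))*n) + n) = -4*((n**2 + n**2*(1 + n)) + n) = -4*(n + n**2 + n**2*(1 + n)) = -4*n - 4*n**2 - 4*n**2*(1 + n))
sqrt(Y(266) + U(-669)) = sqrt(-4*266*(1 + 266 + 266*(1 + 266)) - 669) = sqrt(-4*266*(1 + 266 + 266*267) - 669) = sqrt(-4*266*(1 + 266 + 71022) - 669) = sqrt(-4*266*71289 - 669) = sqrt(-75851496 - 669) = sqrt(-75852165) = I*sqrt(75852165)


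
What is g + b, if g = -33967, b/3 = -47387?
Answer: -176128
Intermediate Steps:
b = -142161 (b = 3*(-47387) = -142161)
g + b = -33967 - 142161 = -176128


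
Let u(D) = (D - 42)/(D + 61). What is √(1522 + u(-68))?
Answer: 6*√2093/7 ≈ 39.214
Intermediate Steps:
u(D) = (-42 + D)/(61 + D)
√(1522 + u(-68)) = √(1522 + (-42 - 68)/(61 - 68)) = √(1522 - 110/(-7)) = √(1522 - ⅐*(-110)) = √(1522 + 110/7) = √(10764/7) = 6*√2093/7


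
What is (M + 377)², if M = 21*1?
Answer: 158404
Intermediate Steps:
M = 21
(M + 377)² = (21 + 377)² = 398² = 158404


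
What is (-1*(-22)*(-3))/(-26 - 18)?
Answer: 3/2 ≈ 1.5000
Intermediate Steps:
(-1*(-22)*(-3))/(-26 - 18) = (22*(-3))/(-44) = -66*(-1/44) = 3/2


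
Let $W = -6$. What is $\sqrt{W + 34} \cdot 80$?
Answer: $160 \sqrt{7} \approx 423.32$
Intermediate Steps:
$\sqrt{W + 34} \cdot 80 = \sqrt{-6 + 34} \cdot 80 = \sqrt{28} \cdot 80 = 2 \sqrt{7} \cdot 80 = 160 \sqrt{7}$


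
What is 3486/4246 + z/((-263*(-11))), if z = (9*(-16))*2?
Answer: 402825/558349 ≈ 0.72146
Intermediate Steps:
z = -288 (z = -144*2 = -288)
3486/4246 + z/((-263*(-11))) = 3486/4246 - 288/((-263*(-11))) = 3486*(1/4246) - 288/2893 = 1743/2123 - 288*1/2893 = 1743/2123 - 288/2893 = 402825/558349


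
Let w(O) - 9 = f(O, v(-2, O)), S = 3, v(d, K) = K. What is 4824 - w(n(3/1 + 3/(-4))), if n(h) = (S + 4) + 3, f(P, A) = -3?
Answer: 4818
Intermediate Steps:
n(h) = 10 (n(h) = (3 + 4) + 3 = 7 + 3 = 10)
w(O) = 6 (w(O) = 9 - 3 = 6)
4824 - w(n(3/1 + 3/(-4))) = 4824 - 1*6 = 4824 - 6 = 4818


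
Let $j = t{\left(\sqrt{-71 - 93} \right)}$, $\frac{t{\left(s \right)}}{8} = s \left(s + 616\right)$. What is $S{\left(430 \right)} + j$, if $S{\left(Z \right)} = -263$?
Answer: $-1575 + 9856 i \sqrt{41} \approx -1575.0 + 63109.0 i$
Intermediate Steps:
$t{\left(s \right)} = 8 s \left(616 + s\right)$ ($t{\left(s \right)} = 8 s \left(s + 616\right) = 8 s \left(616 + s\right)$)
$j = 16 i \sqrt{41} \left(616 + 2 i \sqrt{41}\right)$ ($j = 8 \sqrt{-71 - 93} \left(616 + \sqrt{-71 - 93}\right) = 8 \sqrt{-164} \left(616 + \sqrt{-164}\right) = 8 \cdot 2 i \sqrt{41} \left(616 + 2 i \sqrt{41}\right) = 16 i \sqrt{41} \left(616 + 2 i \sqrt{41}\right) \approx -1312.0 + 63109.0 i$)
$S{\left(430 \right)} + j = -263 - \left(1312 - 9856 i \sqrt{41}\right) = -1575 + 9856 i \sqrt{41}$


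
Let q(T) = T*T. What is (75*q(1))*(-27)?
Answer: -2025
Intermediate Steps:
q(T) = T²
(75*q(1))*(-27) = (75*1²)*(-27) = (75*1)*(-27) = 75*(-27) = -2025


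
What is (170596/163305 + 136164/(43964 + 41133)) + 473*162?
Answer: 1064890313186042/13896765585 ≈ 76629.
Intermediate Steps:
(170596/163305 + 136164/(43964 + 41133)) + 473*162 = (170596*(1/163305) + 136164/85097) + 76626 = (170596/163305 + 136164*(1/85097)) + 76626 = (170596/163305 + 136164/85097) + 76626 = 36753469832/13896765585 + 76626 = 1064890313186042/13896765585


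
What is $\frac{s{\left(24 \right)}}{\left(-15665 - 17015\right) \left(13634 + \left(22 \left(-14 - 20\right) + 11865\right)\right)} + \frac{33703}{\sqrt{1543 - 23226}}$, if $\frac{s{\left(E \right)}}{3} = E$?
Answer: $- \frac{9}{101107835} - \frac{33703 i \sqrt{21683}}{21683} \approx -8.9014 \cdot 10^{-8} - 228.88 i$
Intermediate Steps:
$s{\left(E \right)} = 3 E$
$\frac{s{\left(24 \right)}}{\left(-15665 - 17015\right) \left(13634 + \left(22 \left(-14 - 20\right) + 11865\right)\right)} + \frac{33703}{\sqrt{1543 - 23226}} = \frac{3 \cdot 24}{\left(-15665 - 17015\right) \left(13634 + \left(22 \left(-14 - 20\right) + 11865\right)\right)} + \frac{33703}{\sqrt{1543 - 23226}} = \frac{72}{\left(-32680\right) \left(13634 + \left(22 \left(-34\right) + 11865\right)\right)} + \frac{33703}{\sqrt{-21683}} = \frac{72}{\left(-32680\right) \left(13634 + \left(-748 + 11865\right)\right)} + \frac{33703}{i \sqrt{21683}} = \frac{72}{\left(-32680\right) \left(13634 + 11117\right)} + 33703 \left(- \frac{i \sqrt{21683}}{21683}\right) = \frac{72}{\left(-32680\right) 24751} - \frac{33703 i \sqrt{21683}}{21683} = \frac{72}{-808862680} - \frac{33703 i \sqrt{21683}}{21683} = 72 \left(- \frac{1}{808862680}\right) - \frac{33703 i \sqrt{21683}}{21683} = - \frac{9}{101107835} - \frac{33703 i \sqrt{21683}}{21683}$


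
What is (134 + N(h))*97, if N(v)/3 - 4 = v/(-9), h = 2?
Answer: 42292/3 ≈ 14097.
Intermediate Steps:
N(v) = 12 - v/3 (N(v) = 12 + 3*(v/(-9)) = 12 + 3*(v*(-⅑)) = 12 + 3*(-v/9) = 12 - v/3)
(134 + N(h))*97 = (134 + (12 - ⅓*2))*97 = (134 + (12 - ⅔))*97 = (134 + 34/3)*97 = (436/3)*97 = 42292/3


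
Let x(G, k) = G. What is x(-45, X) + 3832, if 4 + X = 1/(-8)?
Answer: 3787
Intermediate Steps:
X = -33/8 (X = -4 + 1/(-8) = -4 - ⅛ = -33/8 ≈ -4.1250)
x(-45, X) + 3832 = -45 + 3832 = 3787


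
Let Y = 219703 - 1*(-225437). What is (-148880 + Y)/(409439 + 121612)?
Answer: 296260/531051 ≈ 0.55787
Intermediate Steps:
Y = 445140 (Y = 219703 + 225437 = 445140)
(-148880 + Y)/(409439 + 121612) = (-148880 + 445140)/(409439 + 121612) = 296260/531051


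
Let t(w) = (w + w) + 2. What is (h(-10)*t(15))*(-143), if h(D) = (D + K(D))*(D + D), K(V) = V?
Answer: -1830400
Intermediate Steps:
t(w) = 2 + 2*w (t(w) = 2*w + 2 = 2 + 2*w)
h(D) = 4*D**2 (h(D) = (D + D)*(D + D) = (2*D)*(2*D) = 4*D**2)
(h(-10)*t(15))*(-143) = ((4*(-10)**2)*(2 + 2*15))*(-143) = ((4*100)*(2 + 30))*(-143) = (400*32)*(-143) = 12800*(-143) = -1830400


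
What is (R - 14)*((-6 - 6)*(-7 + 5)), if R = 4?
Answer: -240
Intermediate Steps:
(R - 14)*((-6 - 6)*(-7 + 5)) = (4 - 14)*((-6 - 6)*(-7 + 5)) = -(-120)*(-2) = -10*24 = -240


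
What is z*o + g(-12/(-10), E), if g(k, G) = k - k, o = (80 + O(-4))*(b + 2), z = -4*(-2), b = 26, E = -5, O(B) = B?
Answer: 17024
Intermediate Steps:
z = 8
o = 2128 (o = (80 - 4)*(26 + 2) = 76*28 = 2128)
g(k, G) = 0
z*o + g(-12/(-10), E) = 8*2128 + 0 = 17024 + 0 = 17024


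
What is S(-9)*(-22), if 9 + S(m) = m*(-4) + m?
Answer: -396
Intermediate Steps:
S(m) = -9 - 3*m (S(m) = -9 + (m*(-4) + m) = -9 + (-4*m + m) = -9 - 3*m)
S(-9)*(-22) = (-9 - 3*(-9))*(-22) = (-9 + 27)*(-22) = 18*(-22) = -396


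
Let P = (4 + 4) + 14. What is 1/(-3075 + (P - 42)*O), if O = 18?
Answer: -1/3435 ≈ -0.00029112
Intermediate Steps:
P = 22 (P = 8 + 14 = 22)
1/(-3075 + (P - 42)*O) = 1/(-3075 + (22 - 42)*18) = 1/(-3075 - 20*18) = 1/(-3075 - 360) = 1/(-3435) = -1/3435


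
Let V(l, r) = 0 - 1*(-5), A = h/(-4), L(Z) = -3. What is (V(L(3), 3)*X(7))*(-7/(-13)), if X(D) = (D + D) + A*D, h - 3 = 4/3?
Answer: 2695/156 ≈ 17.276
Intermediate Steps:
h = 13/3 (h = 3 + 4/3 = 13/3 ≈ 4.3333)
A = -13/12 (A = (13/3)/(-4) = (13/3)*(-¼) = -13/12 ≈ -1.0833)
X(D) = 11*D/12 (X(D) = (D + D) - 13*D/12 = 2*D - 13*D/12 = 11*D/12)
V(l, r) = 5 (V(l, r) = 0 + 5 = 5)
(V(L(3), 3)*X(7))*(-7/(-13)) = (5*((11/12)*7))*(-7/(-13)) = (5*(77/12))*(-7*(-1/13)) = (385/12)*(7/13) = 2695/156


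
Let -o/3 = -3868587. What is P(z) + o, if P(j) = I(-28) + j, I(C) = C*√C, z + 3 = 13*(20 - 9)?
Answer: 11605901 - 56*I*√7 ≈ 1.1606e+7 - 148.16*I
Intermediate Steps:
o = 11605761 (o = -3*(-3868587) = 11605761)
z = 140 (z = -3 + 13*(20 - 9) = -3 + 13*11 = -3 + 143 = 140)
I(C) = C^(3/2)
P(j) = j - 56*I*√7 (P(j) = (-28)^(3/2) + j = -56*I*√7 + j = j - 56*I*√7)
P(z) + o = (140 - 56*I*√7) + 11605761 = 11605901 - 56*I*√7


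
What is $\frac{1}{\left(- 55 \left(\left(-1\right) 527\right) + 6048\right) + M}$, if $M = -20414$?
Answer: $\frac{1}{14619} \approx 6.8404 \cdot 10^{-5}$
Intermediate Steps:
$\frac{1}{\left(- 55 \left(\left(-1\right) 527\right) + 6048\right) + M} = \frac{1}{\left(- 55 \left(\left(-1\right) 527\right) + 6048\right) - 20414} = \frac{1}{\left(\left(-55\right) \left(-527\right) + 6048\right) - 20414} = \frac{1}{\left(28985 + 6048\right) - 20414} = \frac{1}{35033 - 20414} = \frac{1}{14619}$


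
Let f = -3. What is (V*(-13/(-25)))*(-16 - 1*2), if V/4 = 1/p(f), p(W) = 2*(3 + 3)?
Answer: -78/25 ≈ -3.1200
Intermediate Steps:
p(W) = 12 (p(W) = 2*6 = 12)
V = ⅓ (V = 4/12 = 4*(1/12) = ⅓ ≈ 0.33333)
(V*(-13/(-25)))*(-16 - 1*2) = ((-13/(-25))/3)*(-16 - 1*2) = ((-13*(-1/25))/3)*(-16 - 2) = ((⅓)*(13/25))*(-18) = (13/75)*(-18) = -78/25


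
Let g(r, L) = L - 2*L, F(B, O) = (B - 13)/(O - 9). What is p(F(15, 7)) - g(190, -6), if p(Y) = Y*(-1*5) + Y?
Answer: -2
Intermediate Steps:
F(B, O) = (-13 + B)/(-9 + O)
g(r, L) = -L
p(Y) = -4*Y (p(Y) = Y*(-5) + Y = -5*Y + Y = -4*Y)
p(F(15, 7)) - g(190, -6) = -4*(-13 + 15)/(-9 + 7) - (-1)*(-6) = -4*2/(-2) - 1*6 = -(-2)*2 - 6 = -4*(-1) - 6 = 4 - 6 = -2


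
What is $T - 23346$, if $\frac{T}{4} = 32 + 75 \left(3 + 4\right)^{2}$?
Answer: $-8518$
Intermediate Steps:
$T = 14828$ ($T = 4 \left(32 + 75 \left(3 + 4\right)^{2}\right) = 4 \left(32 + 75 \cdot 7^{2}\right) = 4 \left(32 + 75 \cdot 49\right) = 4 \left(32 + 3675\right) = 4 \cdot 3707 = 14828$)
$T - 23346 = 14828 - 23346 = -8518$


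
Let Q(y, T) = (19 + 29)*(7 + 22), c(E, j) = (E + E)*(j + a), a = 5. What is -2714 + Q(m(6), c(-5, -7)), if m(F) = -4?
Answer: -1322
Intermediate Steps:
c(E, j) = 2*E*(5 + j) (c(E, j) = (E + E)*(j + 5) = (2*E)*(5 + j) = 2*E*(5 + j))
Q(y, T) = 1392 (Q(y, T) = 48*29 = 1392)
-2714 + Q(m(6), c(-5, -7)) = -2714 + 1392 = -1322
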